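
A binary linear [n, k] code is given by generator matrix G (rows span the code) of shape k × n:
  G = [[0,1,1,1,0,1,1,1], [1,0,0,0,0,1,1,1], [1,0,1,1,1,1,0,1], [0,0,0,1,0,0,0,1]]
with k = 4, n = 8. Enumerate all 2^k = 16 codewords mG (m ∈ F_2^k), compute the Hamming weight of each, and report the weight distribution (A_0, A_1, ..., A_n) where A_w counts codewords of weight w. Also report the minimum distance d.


Weight distribution: A_0 = 1, A_2 = 1, A_4 = 11, A_6 = 3. Minimum distance d = 2.

Enumerate all 2^4 = 16 messages m ∈ F_2^4.
For each, compute codeword c = mG in F_2^8, then tally its weight.
  m = 0000 → c = 00000000, weight = 0.
  m = 1000 → c = 01110111, weight = 6.
  m = 0100 → c = 10000111, weight = 4.
  m = 1100 → c = 11110000, weight = 4.
  m = 0010 → c = 10111101, weight = 6.
  m = 1010 → c = 11001010, weight = 4.
  m = 0110 → c = 00111010, weight = 4.
  m = 1110 → c = 01001101, weight = 4.
  m = 0001 → c = 00010001, weight = 2.
  m = 1001 → c = 01100110, weight = 4.
  m = 0101 → c = 10010110, weight = 4.
  m = 1101 → c = 11100001, weight = 4.
  m = 0011 → c = 10101100, weight = 4.
  m = 1011 → c = 11011011, weight = 6.
  m = 0111 → c = 00101011, weight = 4.
  m = 1111 → c = 01011100, weight = 4.
Tally weights:
  weight 0: 1 codewords.
  weight 2: 1 codewords.
  weight 4: 11 codewords.
  weight 6: 3 codewords.
Minimum distance d = smallest w > 0 with A_w > 0 = 2.
Sanity: Σ A_w = 16 = 2^4 = 16 ✓.


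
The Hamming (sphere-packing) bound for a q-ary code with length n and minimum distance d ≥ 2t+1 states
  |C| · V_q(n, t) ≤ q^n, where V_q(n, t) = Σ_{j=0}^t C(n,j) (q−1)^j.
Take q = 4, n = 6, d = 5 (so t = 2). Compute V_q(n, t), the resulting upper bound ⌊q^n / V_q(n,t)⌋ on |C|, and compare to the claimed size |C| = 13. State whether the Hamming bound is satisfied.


V_q(n, t) = 154, q^n = 4096, Hamming bound = 26, |C| = 13 ≤ bound (satisfied).

Step 1: Compute V_q(n, t) = Σ_{j=0}^2 C(n, j) (q−1)^j.
  j = 0: C(6,0)·(3)^0 = 1·1 = 1.
  j = 1: C(6,1)·(3)^1 = 6·3 = 18.
  j = 2: C(6,2)·(3)^2 = 15·9 = 135.
  V_q(n, t) = 1 + 18 + 135 = 154.
Step 2: q^n = 4^6 = 4096.
Step 3: Hamming bound ⌊q^n / V_q(n,t)⌋ = ⌊4096/154⌋ = 26.
Step 4: Compare |C| = 13 to 26: satisfied.
The claimed |C| lies below the Hamming bound.


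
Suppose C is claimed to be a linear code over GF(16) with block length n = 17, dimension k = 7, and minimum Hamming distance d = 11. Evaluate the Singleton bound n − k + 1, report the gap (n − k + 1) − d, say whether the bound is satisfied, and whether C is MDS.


Singleton RHS = n − k + 1 = 11, slack = 0, bound satisfied, MDS.

Singleton bound: d ≤ n − k + 1.
Here n = 17, k = 7, so n − k + 1 = 11.
Given d = 11, check d ≤ 11: YES.
Slack = (n − k + 1) − d = 0.
The code is MDS (slack = 0).
Description: the claimed parameters are [17, 7, 11]_16; such a code would be MDS (meets Singleton bound).


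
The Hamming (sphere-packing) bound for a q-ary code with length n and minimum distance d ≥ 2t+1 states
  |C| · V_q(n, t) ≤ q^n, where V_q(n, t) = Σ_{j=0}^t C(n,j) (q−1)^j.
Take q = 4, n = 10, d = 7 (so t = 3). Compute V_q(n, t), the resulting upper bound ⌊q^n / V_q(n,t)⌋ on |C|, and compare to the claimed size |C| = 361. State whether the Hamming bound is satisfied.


V_q(n, t) = 3676, q^n = 1048576, Hamming bound = 285, |C| = 361 > bound (violated).

Step 1: Compute V_q(n, t) = Σ_{j=0}^3 C(n, j) (q−1)^j.
  j = 0: C(10,0)·(3)^0 = 1·1 = 1.
  j = 1: C(10,1)·(3)^1 = 10·3 = 30.
  j = 2: C(10,2)·(3)^2 = 45·9 = 405.
  j = 3: C(10,3)·(3)^3 = 120·27 = 3240.
  V_q(n, t) = 1 + 30 + 405 + 3240 = 3676.
Step 2: q^n = 4^10 = 1048576.
Step 3: Hamming bound ⌊q^n / V_q(n,t)⌋ = ⌊1048576/3676⌋ = 285.
Step 4: Compare |C| = 361 to 285: violated.
The claimed |C| lies above the Hamming bound, so no 4-ary code of length 10 with d ≥ 7 can have 361 codewords.


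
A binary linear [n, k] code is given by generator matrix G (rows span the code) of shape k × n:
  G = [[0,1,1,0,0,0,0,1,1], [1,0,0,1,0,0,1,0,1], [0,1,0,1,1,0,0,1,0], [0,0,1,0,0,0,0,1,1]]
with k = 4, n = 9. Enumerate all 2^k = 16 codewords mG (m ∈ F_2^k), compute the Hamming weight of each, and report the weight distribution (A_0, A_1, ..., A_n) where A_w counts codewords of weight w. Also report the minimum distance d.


Weight distribution: A_0 = 1, A_1 = 1, A_3 = 2, A_4 = 5, A_5 = 5, A_6 = 2. Minimum distance d = 1.

Enumerate all 2^4 = 16 messages m ∈ F_2^4.
For each, compute codeword c = mG in F_2^9, then tally its weight.
  m = 0000 → c = 000000000, weight = 0.
  m = 1000 → c = 011000011, weight = 4.
  m = 0100 → c = 100100101, weight = 4.
  m = 1100 → c = 111100110, weight = 6.
  m = 0010 → c = 010110010, weight = 4.
  m = 1010 → c = 001110001, weight = 4.
  m = 0110 → c = 110010111, weight = 6.
  m = 1110 → c = 101010100, weight = 4.
  m = 0001 → c = 001000011, weight = 3.
  m = 1001 → c = 010000000, weight = 1.
  m = 0101 → c = 101100110, weight = 5.
  m = 1101 → c = 110100101, weight = 5.
  m = 0011 → c = 011110001, weight = 5.
  m = 1011 → c = 000110010, weight = 3.
  m = 0111 → c = 111010100, weight = 5.
  m = 1111 → c = 100010111, weight = 5.
Tally weights:
  weight 0: 1 codewords.
  weight 1: 1 codewords.
  weight 3: 2 codewords.
  weight 4: 5 codewords.
  weight 5: 5 codewords.
  weight 6: 2 codewords.
Minimum distance d = smallest w > 0 with A_w > 0 = 1.
Sanity: Σ A_w = 16 = 2^4 = 16 ✓.


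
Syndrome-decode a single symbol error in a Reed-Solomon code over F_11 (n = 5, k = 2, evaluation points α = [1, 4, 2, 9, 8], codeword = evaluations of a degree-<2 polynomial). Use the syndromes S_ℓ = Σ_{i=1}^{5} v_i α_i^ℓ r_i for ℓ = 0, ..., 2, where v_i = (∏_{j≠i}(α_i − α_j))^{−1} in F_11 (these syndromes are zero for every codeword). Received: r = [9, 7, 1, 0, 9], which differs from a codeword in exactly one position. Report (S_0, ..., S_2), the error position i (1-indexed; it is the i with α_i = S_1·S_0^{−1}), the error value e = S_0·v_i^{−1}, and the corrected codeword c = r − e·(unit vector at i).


S = (7, 1, 8), error at position 5, error magnitude e = 1, c = [9, 7, 1, 0, 8].

Step 1: column multipliers v_i = (∏_{j≠i}(α_i − α_j))^{−1} mod 11.
  i = 1 (α = 1): (1−4)(1−2)(1−9)(1−8) = (−3)·(−1)·(−8)·(−7) = 168 ≡ 3, so v_1 = 3^{−1} = 4 (mod 11).
  i = 2 (α = 4): (4−1)(4−2)(4−9)(4−8) = 3·2·(−5)·(−4) = 120 ≡ 10, so v_2 = 10^{−1} = 10 (mod 11).
  i = 3 (α = 2): (2−1)(2−4)(2−9)(2−8) = 1·(−2)·(−7)·(−6) = −84 ≡ 4, so v_3 = 4^{−1} = 3 (mod 11).
  i = 4 (α = 9): (9−1)(9−4)(9−2)(9−8) = 8·5·7·1 = 280 ≡ 5, so v_4 = 5^{−1} = 9 (mod 11).
  i = 5 (α = 8): (8−1)(8−4)(8−2)(8−9) = 7·4·6·(−1) = −168 ≡ 8, so v_5 = 8^{−1} = 7 (mod 11).
  v = [4, 10, 3, 9, 7].
Step 2: syndromes of r = [9, 7, 1, 0, 9] (all sums mod 11).
  S_0 = Σ v_i r_i = 4·9 + 10·7 + 3·1 + 9·0 + 7·9 = 172 ≡ 7.
  S_1 = Σ v_i α_i r_i = 4·1·9 + 10·4·7 + 3·2·1 + 9·9·0 + 7·8·9 = 826 ≡ 1.
  α_i^2 mod 11 = [1, 5, 4, 4, 9].
  S_2 = Σ v_i α_i^2 r_i = 4·1·9 + 10·5·7 + 3·4·1 + 9·4·0 + 7·9·9 = 965 ≡ 8.
  S = (7, 1, 8) ≠ 0, so r is not a codeword (an error is present).
Step 3: locate the error. For a single error e at position i, S_ℓ = v_i·e·α_i^ℓ, so α_err = S_1/S_0.
  S_0^{−1} = 7^{−1} = 8 (mod 11), so α_err = 1·8 = 8 ≡ 8 = α_5. Error position i = 5.
  Consistency check: S_2/S_1 = 8·1 = 8 ≡ 8 = α_err ✓ (single-error assumption holds).
Step 4: error magnitude e = S_0/v_5 = S_0·∏_{j≠5}(α_5 − α_j) = 7·8 = 56 ≡ 1 (mod 11).
Step 5: correct position 5: c_5 = r_5 − e = 9 − 1 ≡ 8 (mod 11). Hence c = [9, 7, 1, 0, 8].
  Check: interpolating c through the α_i gives m(x) = 6 + 3·x (degree < 2) with m(α_i) = c_i for every i, so c is indeed a codeword.


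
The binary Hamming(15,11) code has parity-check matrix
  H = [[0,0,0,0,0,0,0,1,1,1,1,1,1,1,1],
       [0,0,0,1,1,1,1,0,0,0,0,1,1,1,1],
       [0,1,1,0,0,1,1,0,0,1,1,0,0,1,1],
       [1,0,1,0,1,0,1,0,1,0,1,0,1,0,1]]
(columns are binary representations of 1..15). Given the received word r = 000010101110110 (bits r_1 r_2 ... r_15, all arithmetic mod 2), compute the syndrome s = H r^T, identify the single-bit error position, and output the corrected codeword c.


s = (1, 0, 0, 1)^T, error position = 9, corrected codeword c = 000010100110110

Compute s = H r^T mod 2 one row at a time:
  s_1 = 0 + 1 + 1 + 1 + 0 + 1 + 1 + 0 = 5 ≡ 1 (mod 2).
  s_2 = 0 + 1 + 0 + 1 + 0 + 1 + 1 + 0 = 4 ≡ 0 (mod 2).
  s_3 = 0 + 0 + 0 + 1 + 1 + 1 + 1 + 0 = 4 ≡ 0 (mod 2).
  s_4 = 0 + 0 + 1 + 1 + 1 + 1 + 1 + 0 = 5 ≡ 1 (mod 2).
s = (1, 0, 0, 1)^T — this equals column 9 of H (binary 1001), so error is at position 9.
Correct: flip bit 9 of r = 000010101110110 to get c = 000010100110110.


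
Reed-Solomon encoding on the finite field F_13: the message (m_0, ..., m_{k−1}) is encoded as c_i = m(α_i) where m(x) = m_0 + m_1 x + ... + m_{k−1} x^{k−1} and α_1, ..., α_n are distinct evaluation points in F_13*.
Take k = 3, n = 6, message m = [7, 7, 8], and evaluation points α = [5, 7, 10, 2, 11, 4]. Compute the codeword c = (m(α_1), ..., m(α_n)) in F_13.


c = [8, 6, 6, 1, 12, 7]

Message polynomial: m(x) = 7 + 7·x + 8·x^2 (mod 13).
For each evaluation point α_i, compute m(α_i) mod 13:
  α_1 = 5: Horner steps 8 → 8 → 8, so m(5) = 8.
  α_2 = 7: Horner steps 8 → 11 → 6, so m(7) = 6.
  α_3 = 10: Horner steps 8 → 9 → 6, so m(10) = 6.
  α_4 = 2: Horner steps 8 → 10 → 1, so m(2) = 1.
  α_5 = 11: Horner steps 8 → 4 → 12, so m(11) = 12.
  α_6 = 4: Horner steps 8 → 0 → 7, so m(4) = 7.
Codeword c = [8, 6, 6, 1, 12, 7] ∈ F_13^6.


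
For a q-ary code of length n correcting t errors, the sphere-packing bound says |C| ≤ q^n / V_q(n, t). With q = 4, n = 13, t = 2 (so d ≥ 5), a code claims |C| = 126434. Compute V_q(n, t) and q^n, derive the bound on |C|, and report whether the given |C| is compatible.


V_q(n, t) = 742, q^n = 67108864, Hamming bound = 90443, |C| = 126434 > bound (violated).

Step 1: Compute V_q(n, t) = Σ_{j=0}^2 C(n, j) (q−1)^j.
  j = 0: C(13,0)·(3)^0 = 1·1 = 1.
  j = 1: C(13,1)·(3)^1 = 13·3 = 39.
  j = 2: C(13,2)·(3)^2 = 78·9 = 702.
  V_q(n, t) = 1 + 39 + 702 = 742.
Step 2: q^n = 4^13 = 67108864.
Step 3: Hamming bound ⌊q^n / V_q(n,t)⌋ = ⌊67108864/742⌋ = 90443.
Step 4: Compare |C| = 126434 to 90443: violated.
The claimed |C| lies above the Hamming bound, so no 4-ary code of length 13 with d ≥ 5 can have 126434 codewords.


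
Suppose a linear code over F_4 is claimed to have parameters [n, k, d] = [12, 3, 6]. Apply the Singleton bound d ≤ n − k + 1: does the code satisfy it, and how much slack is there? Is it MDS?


Singleton RHS = n − k + 1 = 10, slack = 4, bound satisfied, not MDS.

Singleton bound: d ≤ n − k + 1.
Here n = 12, k = 3, so n − k + 1 = 10.
Given d = 6, check d ≤ 10: YES.
Slack = (n − k + 1) − d = 4.
The code is NOT MDS (slack = 4 > 0).
Description: the claimed parameters are [12, 3, 6]_4; such a code would be non-MDS.


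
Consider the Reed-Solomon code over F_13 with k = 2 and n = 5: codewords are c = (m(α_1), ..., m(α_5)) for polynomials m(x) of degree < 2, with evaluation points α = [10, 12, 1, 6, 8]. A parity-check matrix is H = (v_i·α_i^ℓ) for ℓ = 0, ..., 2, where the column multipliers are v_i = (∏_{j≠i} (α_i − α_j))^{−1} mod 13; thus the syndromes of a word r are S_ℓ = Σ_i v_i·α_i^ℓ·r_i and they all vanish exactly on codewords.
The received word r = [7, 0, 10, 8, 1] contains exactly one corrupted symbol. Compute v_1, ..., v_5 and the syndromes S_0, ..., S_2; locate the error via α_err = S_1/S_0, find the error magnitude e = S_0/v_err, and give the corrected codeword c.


S = (8, 8, 8), error at position 3, error magnitude e = 4, c = [7, 0, 6, 8, 1].

Step 1: column multipliers v_i = (∏_{j≠i}(α_i − α_j))^{−1} mod 13.
  i = 1 (α = 10): (10−12)(10−1)(10−6)(10−8) = (−2)·9·4·2 = −144 ≡ 12, so v_1 = 12^{−1} = 12 (mod 13).
  i = 2 (α = 12): (12−10)(12−1)(12−6)(12−8) = 2·11·6·4 = 528 ≡ 8, so v_2 = 8^{−1} = 5 (mod 13).
  i = 3 (α = 1): (1−10)(1−12)(1−6)(1−8) = (−9)·(−11)·(−5)·(−7) = 3465 ≡ 7, so v_3 = 7^{−1} = 2 (mod 13).
  i = 4 (α = 6): (6−10)(6−12)(6−1)(6−8) = (−4)·(−6)·5·(−2) = −240 ≡ 7, so v_4 = 7^{−1} = 2 (mod 13).
  i = 5 (α = 8): (8−10)(8−12)(8−1)(8−6) = (−2)·(−4)·7·2 = 112 ≡ 8, so v_5 = 8^{−1} = 5 (mod 13).
  v = [12, 5, 2, 2, 5].
Step 2: syndromes of r = [7, 0, 10, 8, 1] (all sums mod 13).
  S_0 = Σ v_i r_i = 12·7 + 5·0 + 2·10 + 2·8 + 5·1 = 125 ≡ 8.
  S_1 = Σ v_i α_i r_i = 12·10·7 + 5·12·0 + 2·1·10 + 2·6·8 + 5·8·1 = 996 ≡ 8.
  α_i^2 mod 13 = [9, 1, 1, 10, 12].
  S_2 = Σ v_i α_i^2 r_i = 12·9·7 + 5·1·0 + 2·1·10 + 2·10·8 + 5·12·1 = 996 ≡ 8.
  S = (8, 8, 8) ≠ 0, so r is not a codeword (an error is present).
Step 3: locate the error. For a single error e at position i, S_ℓ = v_i·e·α_i^ℓ, so α_err = S_1/S_0.
  S_0^{−1} = 8^{−1} = 5 (mod 13), so α_err = 8·5 = 40 ≡ 1 = α_3. Error position i = 3.
  Consistency check: S_2/S_1 = 8·5 = 40 ≡ 1 = α_err ✓ (single-error assumption holds).
Step 4: error magnitude e = S_0/v_3 = S_0·∏_{j≠3}(α_3 − α_j) = 8·7 = 56 ≡ 4 (mod 13).
Step 5: correct position 3: c_3 = r_3 − e = 10 − 4 ≡ 6 (mod 13). Hence c = [7, 0, 6, 8, 1].
  Check: interpolating c through the α_i gives m(x) = 3 + 3·x (degree < 2) with m(α_i) = c_i for every i, so c is indeed a codeword.


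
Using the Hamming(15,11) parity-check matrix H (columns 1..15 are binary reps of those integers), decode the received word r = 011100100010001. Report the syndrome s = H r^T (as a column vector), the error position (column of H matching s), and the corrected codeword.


s = (0, 1, 1, 0)^T, error position = 6, corrected codeword c = 011101100010001

Compute s = H r^T mod 2 one row at a time:
  s_1 = 0 + 0 + 0 + 1 + 0 + 0 + 0 + 1 = 2 ≡ 0 (mod 2).
  s_2 = 1 + 0 + 0 + 1 + 0 + 0 + 0 + 1 = 3 ≡ 1 (mod 2).
  s_3 = 1 + 1 + 0 + 1 + 0 + 1 + 0 + 1 = 5 ≡ 1 (mod 2).
  s_4 = 0 + 1 + 0 + 1 + 0 + 1 + 0 + 1 = 4 ≡ 0 (mod 2).
s = (0, 1, 1, 0)^T — this equals column 6 of H (binary 0110), so error is at position 6.
Correct: flip bit 6 of r = 011100100010001 to get c = 011101100010001.


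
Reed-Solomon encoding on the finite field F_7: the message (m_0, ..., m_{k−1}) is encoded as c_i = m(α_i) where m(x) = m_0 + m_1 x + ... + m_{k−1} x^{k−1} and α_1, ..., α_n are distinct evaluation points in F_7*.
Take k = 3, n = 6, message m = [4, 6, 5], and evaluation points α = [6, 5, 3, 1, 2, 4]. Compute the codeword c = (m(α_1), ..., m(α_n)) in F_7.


c = [3, 5, 4, 1, 1, 3]

Message polynomial: m(x) = 4 + 6·x + 5·x^2 (mod 7).
For each evaluation point α_i, compute m(α_i) mod 7:
  α_1 = 6: Horner steps 5 → 1 → 3, so m(6) = 3.
  α_2 = 5: Horner steps 5 → 3 → 5, so m(5) = 5.
  α_3 = 3: Horner steps 5 → 0 → 4, so m(3) = 4.
  α_4 = 1: Horner steps 5 → 4 → 1, so m(1) = 1.
  α_5 = 2: Horner steps 5 → 2 → 1, so m(2) = 1.
  α_6 = 4: Horner steps 5 → 5 → 3, so m(4) = 3.
Codeword c = [3, 5, 4, 1, 1, 3] ∈ F_7^6.


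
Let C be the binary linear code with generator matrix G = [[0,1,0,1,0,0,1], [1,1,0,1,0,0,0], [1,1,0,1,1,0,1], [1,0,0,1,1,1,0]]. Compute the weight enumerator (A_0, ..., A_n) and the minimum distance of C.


Weight distribution: A_0 = 1, A_2 = 4, A_3 = 6, A_4 = 3, A_5 = 2. Minimum distance d = 2.

Enumerate all 2^4 = 16 messages m ∈ F_2^4.
For each, compute codeword c = mG in F_2^7, then tally its weight.
  m = 0000 → c = 0000000, weight = 0.
  m = 1000 → c = 0101001, weight = 3.
  m = 0100 → c = 1101000, weight = 3.
  m = 1100 → c = 1000001, weight = 2.
  m = 0010 → c = 1101101, weight = 5.
  m = 1010 → c = 1000100, weight = 2.
  m = 0110 → c = 0000101, weight = 2.
  m = 1110 → c = 0101100, weight = 3.
  m = 0001 → c = 1001110, weight = 4.
  m = 1001 → c = 1100111, weight = 5.
  m = 0101 → c = 0100110, weight = 3.
  m = 1101 → c = 0001111, weight = 4.
  m = 0011 → c = 0100011, weight = 3.
  m = 1011 → c = 0001010, weight = 2.
  m = 0111 → c = 1001011, weight = 4.
  m = 1111 → c = 1100010, weight = 3.
Tally weights:
  weight 0: 1 codewords.
  weight 2: 4 codewords.
  weight 3: 6 codewords.
  weight 4: 3 codewords.
  weight 5: 2 codewords.
Minimum distance d = smallest w > 0 with A_w > 0 = 2.
Sanity: Σ A_w = 16 = 2^4 = 16 ✓.


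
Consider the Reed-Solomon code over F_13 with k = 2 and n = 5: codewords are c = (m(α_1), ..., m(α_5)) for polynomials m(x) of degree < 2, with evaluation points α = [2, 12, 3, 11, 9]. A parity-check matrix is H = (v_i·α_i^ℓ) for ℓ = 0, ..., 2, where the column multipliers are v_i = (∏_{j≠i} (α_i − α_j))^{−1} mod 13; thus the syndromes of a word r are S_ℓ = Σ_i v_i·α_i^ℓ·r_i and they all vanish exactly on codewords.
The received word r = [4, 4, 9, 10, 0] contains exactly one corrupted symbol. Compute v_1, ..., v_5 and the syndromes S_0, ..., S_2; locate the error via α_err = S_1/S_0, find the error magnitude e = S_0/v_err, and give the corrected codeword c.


S = (8, 5, 8), error at position 2, error magnitude e = 2, c = [4, 2, 9, 10, 0].

Step 1: column multipliers v_i = (∏_{j≠i}(α_i − α_j))^{−1} mod 13.
  i = 1 (α = 2): (2−12)(2−3)(2−11)(2−9) = (−10)·(−1)·(−9)·(−7) = 630 ≡ 6, so v_1 = 6^{−1} = 11 (mod 13).
  i = 2 (α = 12): (12−2)(12−3)(12−11)(12−9) = 10·9·1·3 = 270 ≡ 10, so v_2 = 10^{−1} = 4 (mod 13).
  i = 3 (α = 3): (3−2)(3−12)(3−11)(3−9) = 1·(−9)·(−8)·(−6) = −432 ≡ 10, so v_3 = 10^{−1} = 4 (mod 13).
  i = 4 (α = 11): (11−2)(11−12)(11−3)(11−9) = 9·(−1)·8·2 = −144 ≡ 12, so v_4 = 12^{−1} = 12 (mod 13).
  i = 5 (α = 9): (9−2)(9−12)(9−3)(9−11) = 7·(−3)·6·(−2) = 252 ≡ 5, so v_5 = 5^{−1} = 8 (mod 13).
  v = [11, 4, 4, 12, 8].
Step 2: syndromes of r = [4, 4, 9, 10, 0] (all sums mod 13).
  S_0 = Σ v_i r_i = 11·4 + 4·4 + 4·9 + 12·10 + 8·0 = 216 ≡ 8.
  S_1 = Σ v_i α_i r_i = 11·2·4 + 4·12·4 + 4·3·9 + 12·11·10 + 8·9·0 = 1708 ≡ 5.
  α_i^2 mod 13 = [4, 1, 9, 4, 3].
  S_2 = Σ v_i α_i^2 r_i = 11·4·4 + 4·1·4 + 4·9·9 + 12·4·10 + 8·3·0 = 996 ≡ 8.
  S = (8, 5, 8) ≠ 0, so r is not a codeword (an error is present).
Step 3: locate the error. For a single error e at position i, S_ℓ = v_i·e·α_i^ℓ, so α_err = S_1/S_0.
  S_0^{−1} = 8^{−1} = 5 (mod 13), so α_err = 5·5 = 25 ≡ 12 = α_2. Error position i = 2.
  Consistency check: S_2/S_1 = 8·8 = 64 ≡ 12 = α_err ✓ (single-error assumption holds).
Step 4: error magnitude e = S_0/v_2 = S_0·∏_{j≠2}(α_2 − α_j) = 8·10 = 80 ≡ 2 (mod 13).
Step 5: correct position 2: c_2 = r_2 − e = 4 − 2 ≡ 2 (mod 13). Hence c = [4, 2, 9, 10, 0].
  Check: interpolating c through the α_i gives m(x) = 7 + 5·x (degree < 2) with m(α_i) = c_i for every i, so c is indeed a codeword.


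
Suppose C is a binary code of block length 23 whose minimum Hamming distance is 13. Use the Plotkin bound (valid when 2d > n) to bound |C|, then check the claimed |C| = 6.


Plotkin bound M ≤ 8; given |C| = 6 ≤ bound (satisfied).

Check applicability: 2d = 26, n = 23.
2d − n = 3 > 0, so Plotkin applies.
Compute d/(2d−n) = 13/3 ≈ 4.3333.
⌊d/(2d−n)⌋ = 4.
Plotkin bound: M ≤ 2·4 = 8.
Given |C| = 6, check: satisfied.
This |C| is below the Plotkin bound.


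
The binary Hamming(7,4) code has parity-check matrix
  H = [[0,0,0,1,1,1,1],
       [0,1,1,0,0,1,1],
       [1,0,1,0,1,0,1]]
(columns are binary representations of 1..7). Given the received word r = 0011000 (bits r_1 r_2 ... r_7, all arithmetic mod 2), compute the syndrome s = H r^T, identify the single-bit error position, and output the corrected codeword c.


s = (1, 1, 1)^T, error position = 7, corrected codeword c = 0011001

Compute s = H r^T mod 2 one row at a time:
  s_1 = 1 + 0 + 0 + 0 = 1 ≡ 1 (mod 2).
  s_2 = 0 + 1 + 0 + 0 = 1 ≡ 1 (mod 2).
  s_3 = 0 + 1 + 0 + 0 = 1 ≡ 1 (mod 2).
s = (1, 1, 1)^T — this equals column 7 of H (binary 111), so error is at position 7.
Correct: flip bit 7 of r = 0011000 to get c = 0011001.


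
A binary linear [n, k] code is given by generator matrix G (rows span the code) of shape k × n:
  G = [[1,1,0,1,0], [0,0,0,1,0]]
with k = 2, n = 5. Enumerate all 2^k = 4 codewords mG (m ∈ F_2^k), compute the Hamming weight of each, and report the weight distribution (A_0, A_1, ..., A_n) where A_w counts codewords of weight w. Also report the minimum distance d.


Weight distribution: A_0 = 1, A_1 = 1, A_2 = 1, A_3 = 1. Minimum distance d = 1.

Enumerate all 2^2 = 4 messages m ∈ F_2^2.
For each, compute codeword c = mG in F_2^5, then tally its weight.
  m = 00 → c = 00000, weight = 0.
  m = 10 → c = 11010, weight = 3.
  m = 01 → c = 00010, weight = 1.
  m = 11 → c = 11000, weight = 2.
Tally weights:
  weight 0: 1 codewords.
  weight 1: 1 codewords.
  weight 2: 1 codewords.
  weight 3: 1 codewords.
Minimum distance d = smallest w > 0 with A_w > 0 = 1.
Sanity: Σ A_w = 4 = 2^2 = 4 ✓.


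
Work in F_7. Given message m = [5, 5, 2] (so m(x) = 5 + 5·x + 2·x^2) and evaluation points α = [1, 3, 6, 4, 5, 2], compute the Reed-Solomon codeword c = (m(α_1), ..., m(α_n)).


c = [5, 3, 2, 1, 3, 2]

Message polynomial: m(x) = 5 + 5·x + 2·x^2 (mod 7).
For each evaluation point α_i, compute m(α_i) mod 7:
  α_1 = 1: Horner steps 2 → 0 → 5, so m(1) = 5.
  α_2 = 3: Horner steps 2 → 4 → 3, so m(3) = 3.
  α_3 = 6: Horner steps 2 → 3 → 2, so m(6) = 2.
  α_4 = 4: Horner steps 2 → 6 → 1, so m(4) = 1.
  α_5 = 5: Horner steps 2 → 1 → 3, so m(5) = 3.
  α_6 = 2: Horner steps 2 → 2 → 2, so m(2) = 2.
Codeword c = [5, 3, 2, 1, 3, 2] ∈ F_7^6.


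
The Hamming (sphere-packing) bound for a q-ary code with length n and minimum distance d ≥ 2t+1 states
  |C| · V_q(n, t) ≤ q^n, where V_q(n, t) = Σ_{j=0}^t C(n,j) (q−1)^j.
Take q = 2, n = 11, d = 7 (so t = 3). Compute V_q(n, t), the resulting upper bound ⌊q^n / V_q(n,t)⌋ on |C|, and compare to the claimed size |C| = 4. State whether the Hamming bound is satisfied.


V_q(n, t) = 232, q^n = 2048, Hamming bound = 8, |C| = 4 ≤ bound (satisfied).

Step 1: Compute V_q(n, t) = Σ_{j=0}^3 C(n, j) (q−1)^j.
  j = 0: C(11,0)·(1)^0 = 1·1 = 1.
  j = 1: C(11,1)·(1)^1 = 11·1 = 11.
  j = 2: C(11,2)·(1)^2 = 55·1 = 55.
  j = 3: C(11,3)·(1)^3 = 165·1 = 165.
  V_q(n, t) = 1 + 11 + 55 + 165 = 232.
Step 2: q^n = 2^11 = 2048.
Step 3: Hamming bound ⌊q^n / V_q(n,t)⌋ = ⌊2048/232⌋ = 8.
Step 4: Compare |C| = 4 to 8: satisfied.
The claimed |C| lies below the Hamming bound.


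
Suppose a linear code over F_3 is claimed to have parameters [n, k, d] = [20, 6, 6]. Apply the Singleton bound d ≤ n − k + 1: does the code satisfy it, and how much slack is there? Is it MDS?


Singleton RHS = n − k + 1 = 15, slack = 9, bound satisfied, not MDS.

Singleton bound: d ≤ n − k + 1.
Here n = 20, k = 6, so n − k + 1 = 15.
Given d = 6, check d ≤ 15: YES.
Slack = (n − k + 1) − d = 9.
The code is NOT MDS (slack = 9 > 0).
Description: the claimed parameters are [20, 6, 6]_3; such a code would be non-MDS.


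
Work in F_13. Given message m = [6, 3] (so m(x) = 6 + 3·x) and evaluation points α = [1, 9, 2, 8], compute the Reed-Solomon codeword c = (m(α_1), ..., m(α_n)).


c = [9, 7, 12, 4]

Message polynomial: m(x) = 6 + 3·x (mod 13).
For each evaluation point α_i, compute m(α_i) mod 13:
  α_1 = 1: Horner steps 3 → 9, so m(1) = 9.
  α_2 = 9: Horner steps 3 → 7, so m(9) = 7.
  α_3 = 2: Horner steps 3 → 12, so m(2) = 12.
  α_4 = 8: Horner steps 3 → 4, so m(8) = 4.
Codeword c = [9, 7, 12, 4] ∈ F_13^4.


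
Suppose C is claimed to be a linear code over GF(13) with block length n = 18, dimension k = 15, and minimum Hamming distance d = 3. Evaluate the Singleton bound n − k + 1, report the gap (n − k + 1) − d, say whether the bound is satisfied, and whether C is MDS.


Singleton RHS = n − k + 1 = 4, slack = 1, bound satisfied, not MDS.

Singleton bound: d ≤ n − k + 1.
Here n = 18, k = 15, so n − k + 1 = 4.
Given d = 3, check d ≤ 4: YES.
Slack = (n − k + 1) − d = 1.
The code is NOT MDS (slack = 1 > 0).
Description: the claimed parameters are [18, 15, 3]_13; such a code would be non-MDS.


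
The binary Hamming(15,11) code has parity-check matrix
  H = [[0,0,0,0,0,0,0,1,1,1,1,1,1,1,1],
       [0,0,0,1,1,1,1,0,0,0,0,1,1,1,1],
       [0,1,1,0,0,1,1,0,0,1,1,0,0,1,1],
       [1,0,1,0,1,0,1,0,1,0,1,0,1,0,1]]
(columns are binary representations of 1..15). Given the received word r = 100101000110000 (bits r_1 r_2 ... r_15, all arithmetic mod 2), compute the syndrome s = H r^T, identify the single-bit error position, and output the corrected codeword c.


s = (0, 0, 1, 0)^T, error position = 2, corrected codeword c = 110101000110000

Compute s = H r^T mod 2 one row at a time:
  s_1 = 0 + 0 + 1 + 1 + 0 + 0 + 0 + 0 = 2 ≡ 0 (mod 2).
  s_2 = 1 + 0 + 1 + 0 + 0 + 0 + 0 + 0 = 2 ≡ 0 (mod 2).
  s_3 = 0 + 0 + 1 + 0 + 1 + 1 + 0 + 0 = 3 ≡ 1 (mod 2).
  s_4 = 1 + 0 + 0 + 0 + 0 + 1 + 0 + 0 = 2 ≡ 0 (mod 2).
s = (0, 0, 1, 0)^T — this equals column 2 of H (binary 0010), so error is at position 2.
Correct: flip bit 2 of r = 100101000110000 to get c = 110101000110000.


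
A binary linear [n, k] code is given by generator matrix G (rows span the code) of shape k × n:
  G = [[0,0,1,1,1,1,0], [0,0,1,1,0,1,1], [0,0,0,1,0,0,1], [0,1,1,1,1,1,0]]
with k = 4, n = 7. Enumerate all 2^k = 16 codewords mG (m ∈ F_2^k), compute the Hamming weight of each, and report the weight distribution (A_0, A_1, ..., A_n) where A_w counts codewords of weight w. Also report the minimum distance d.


Weight distribution: A_0 = 1, A_1 = 1, A_2 = 4, A_3 = 4, A_4 = 3, A_5 = 3. Minimum distance d = 1.

Enumerate all 2^4 = 16 messages m ∈ F_2^4.
For each, compute codeword c = mG in F_2^7, then tally its weight.
  m = 0000 → c = 0000000, weight = 0.
  m = 1000 → c = 0011110, weight = 4.
  m = 0100 → c = 0011011, weight = 4.
  m = 1100 → c = 0000101, weight = 2.
  m = 0010 → c = 0001001, weight = 2.
  m = 1010 → c = 0010111, weight = 4.
  m = 0110 → c = 0010010, weight = 2.
  m = 1110 → c = 0001100, weight = 2.
  m = 0001 → c = 0111110, weight = 5.
  m = 1001 → c = 0100000, weight = 1.
  m = 0101 → c = 0100101, weight = 3.
  m = 1101 → c = 0111011, weight = 5.
  m = 0011 → c = 0110111, weight = 5.
  m = 1011 → c = 0101001, weight = 3.
  m = 0111 → c = 0101100, weight = 3.
  m = 1111 → c = 0110010, weight = 3.
Tally weights:
  weight 0: 1 codewords.
  weight 1: 1 codewords.
  weight 2: 4 codewords.
  weight 3: 4 codewords.
  weight 4: 3 codewords.
  weight 5: 3 codewords.
Minimum distance d = smallest w > 0 with A_w > 0 = 1.
Sanity: Σ A_w = 16 = 2^4 = 16 ✓.


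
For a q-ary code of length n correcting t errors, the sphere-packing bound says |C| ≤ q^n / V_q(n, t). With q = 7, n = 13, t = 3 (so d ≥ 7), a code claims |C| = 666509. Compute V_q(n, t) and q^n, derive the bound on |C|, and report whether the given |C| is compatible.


V_q(n, t) = 64663, q^n = 96889010407, Hamming bound = 1498368, |C| = 666509 ≤ bound (satisfied).

Step 1: Compute V_q(n, t) = Σ_{j=0}^3 C(n, j) (q−1)^j.
  j = 0: C(13,0)·(6)^0 = 1·1 = 1.
  j = 1: C(13,1)·(6)^1 = 13·6 = 78.
  j = 2: C(13,2)·(6)^2 = 78·36 = 2808.
  j = 3: C(13,3)·(6)^3 = 286·216 = 61776.
  V_q(n, t) = 1 + 78 + 2808 + 61776 = 64663.
Step 2: q^n = 7^13 = 96889010407.
Step 3: Hamming bound ⌊q^n / V_q(n,t)⌋ = ⌊96889010407/64663⌋ = 1498368.
Step 4: Compare |C| = 666509 to 1498368: satisfied.
The claimed |C| lies below the Hamming bound.


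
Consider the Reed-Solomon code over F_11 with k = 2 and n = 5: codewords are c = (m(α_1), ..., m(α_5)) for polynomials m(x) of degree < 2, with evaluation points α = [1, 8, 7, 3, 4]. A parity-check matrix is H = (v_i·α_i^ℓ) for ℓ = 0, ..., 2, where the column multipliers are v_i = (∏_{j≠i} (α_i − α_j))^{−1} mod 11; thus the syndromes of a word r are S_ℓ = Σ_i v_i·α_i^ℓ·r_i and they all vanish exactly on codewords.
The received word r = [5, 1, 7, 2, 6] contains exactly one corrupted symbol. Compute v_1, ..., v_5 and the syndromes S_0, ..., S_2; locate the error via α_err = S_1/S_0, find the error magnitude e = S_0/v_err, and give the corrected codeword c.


S = (7, 1, 8), error at position 2, error magnitude e = 1, c = [5, 0, 7, 2, 6].

Step 1: column multipliers v_i = (∏_{j≠i}(α_i − α_j))^{−1} mod 11.
  i = 1 (α = 1): (1−8)(1−7)(1−3)(1−4) = (−7)·(−6)·(−2)·(−3) = 252 ≡ 10, so v_1 = 10^{−1} = 10 (mod 11).
  i = 2 (α = 8): (8−1)(8−7)(8−3)(8−4) = 7·1·5·4 = 140 ≡ 8, so v_2 = 8^{−1} = 7 (mod 11).
  i = 3 (α = 7): (7−1)(7−8)(7−3)(7−4) = 6·(−1)·4·3 = −72 ≡ 5, so v_3 = 5^{−1} = 9 (mod 11).
  i = 4 (α = 3): (3−1)(3−8)(3−7)(3−4) = 2·(−5)·(−4)·(−1) = −40 ≡ 4, so v_4 = 4^{−1} = 3 (mod 11).
  i = 5 (α = 4): (4−1)(4−8)(4−7)(4−3) = 3·(−4)·(−3)·1 = 36 ≡ 3, so v_5 = 3^{−1} = 4 (mod 11).
  v = [10, 7, 9, 3, 4].
Step 2: syndromes of r = [5, 1, 7, 2, 6] (all sums mod 11).
  S_0 = Σ v_i r_i = 10·5 + 7·1 + 9·7 + 3·2 + 4·6 = 150 ≡ 7.
  S_1 = Σ v_i α_i r_i = 10·1·5 + 7·8·1 + 9·7·7 + 3·3·2 + 4·4·6 = 661 ≡ 1.
  α_i^2 mod 11 = [1, 9, 5, 9, 5].
  S_2 = Σ v_i α_i^2 r_i = 10·1·5 + 7·9·1 + 9·5·7 + 3·9·2 + 4·5·6 = 602 ≡ 8.
  S = (7, 1, 8) ≠ 0, so r is not a codeword (an error is present).
Step 3: locate the error. For a single error e at position i, S_ℓ = v_i·e·α_i^ℓ, so α_err = S_1/S_0.
  S_0^{−1} = 7^{−1} = 8 (mod 11), so α_err = 1·8 = 8 ≡ 8 = α_2. Error position i = 2.
  Consistency check: S_2/S_1 = 8·1 = 8 ≡ 8 = α_err ✓ (single-error assumption holds).
Step 4: error magnitude e = S_0/v_2 = S_0·∏_{j≠2}(α_2 − α_j) = 7·8 = 56 ≡ 1 (mod 11).
Step 5: correct position 2: c_2 = r_2 − e = 1 − 1 ≡ 0 (mod 11). Hence c = [5, 0, 7, 2, 6].
  Check: interpolating c through the α_i gives m(x) = 1 + 4·x (degree < 2) with m(α_i) = c_i for every i, so c is indeed a codeword.


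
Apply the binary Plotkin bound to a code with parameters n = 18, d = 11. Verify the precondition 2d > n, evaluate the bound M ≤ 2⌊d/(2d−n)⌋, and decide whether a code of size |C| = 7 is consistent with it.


Plotkin bound M ≤ 4; given |C| = 7 > bound (violated).

Check applicability: 2d = 22, n = 18.
2d − n = 4 > 0, so Plotkin applies.
Compute d/(2d−n) = 11/4 ≈ 2.7500.
⌊d/(2d−n)⌋ = 2.
Plotkin bound: M ≤ 2·2 = 4.
Given |C| = 7, check: VIOLATED.
This |C| is above the Plotkin bound, so no binary code with n = 18, d = 11 and 7 codewords exists.


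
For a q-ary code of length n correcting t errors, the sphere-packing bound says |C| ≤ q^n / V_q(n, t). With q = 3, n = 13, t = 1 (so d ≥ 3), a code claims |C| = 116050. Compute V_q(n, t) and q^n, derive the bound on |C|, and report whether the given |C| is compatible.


V_q(n, t) = 27, q^n = 1594323, Hamming bound = 59049, |C| = 116050 > bound (violated).

Step 1: Compute V_q(n, t) = Σ_{j=0}^1 C(n, j) (q−1)^j.
  j = 0: C(13,0)·(2)^0 = 1·1 = 1.
  j = 1: C(13,1)·(2)^1 = 13·2 = 26.
  V_q(n, t) = 1 + 26 = 27.
Step 2: q^n = 3^13 = 1594323.
Step 3: Hamming bound ⌊q^n / V_q(n,t)⌋ = ⌊1594323/27⌋ = 59049.
Step 4: Compare |C| = 116050 to 59049: violated.
The claimed |C| lies above the Hamming bound, so no 3-ary code of length 13 with d ≥ 3 can have 116050 codewords.


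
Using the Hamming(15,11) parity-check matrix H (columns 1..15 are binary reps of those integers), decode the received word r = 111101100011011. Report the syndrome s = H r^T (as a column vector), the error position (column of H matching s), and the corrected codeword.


s = (0, 0, 1, 1)^T, error position = 3, corrected codeword c = 110101100011011

Compute s = H r^T mod 2 one row at a time:
  s_1 = 0 + 0 + 0 + 1 + 1 + 0 + 1 + 1 = 4 ≡ 0 (mod 2).
  s_2 = 1 + 0 + 1 + 1 + 1 + 0 + 1 + 1 = 6 ≡ 0 (mod 2).
  s_3 = 1 + 1 + 1 + 1 + 0 + 1 + 1 + 1 = 7 ≡ 1 (mod 2).
  s_4 = 1 + 1 + 0 + 1 + 0 + 1 + 0 + 1 = 5 ≡ 1 (mod 2).
s = (0, 0, 1, 1)^T — this equals column 3 of H (binary 0011), so error is at position 3.
Correct: flip bit 3 of r = 111101100011011 to get c = 110101100011011.


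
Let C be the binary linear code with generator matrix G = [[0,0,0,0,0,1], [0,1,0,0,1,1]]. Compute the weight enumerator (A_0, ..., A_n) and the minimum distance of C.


Weight distribution: A_0 = 1, A_1 = 1, A_2 = 1, A_3 = 1. Minimum distance d = 1.

Enumerate all 2^2 = 4 messages m ∈ F_2^2.
For each, compute codeword c = mG in F_2^6, then tally its weight.
  m = 00 → c = 000000, weight = 0.
  m = 10 → c = 000001, weight = 1.
  m = 01 → c = 010011, weight = 3.
  m = 11 → c = 010010, weight = 2.
Tally weights:
  weight 0: 1 codewords.
  weight 1: 1 codewords.
  weight 2: 1 codewords.
  weight 3: 1 codewords.
Minimum distance d = smallest w > 0 with A_w > 0 = 1.
Sanity: Σ A_w = 4 = 2^2 = 4 ✓.


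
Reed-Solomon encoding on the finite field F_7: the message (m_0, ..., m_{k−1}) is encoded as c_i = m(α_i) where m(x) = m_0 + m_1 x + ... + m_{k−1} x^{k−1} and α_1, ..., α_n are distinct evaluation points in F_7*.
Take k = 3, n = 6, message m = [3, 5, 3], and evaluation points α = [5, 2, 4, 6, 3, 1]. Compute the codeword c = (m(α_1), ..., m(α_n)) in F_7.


c = [5, 4, 1, 1, 3, 4]

Message polynomial: m(x) = 3 + 5·x + 3·x^2 (mod 7).
For each evaluation point α_i, compute m(α_i) mod 7:
  α_1 = 5: Horner steps 3 → 6 → 5, so m(5) = 5.
  α_2 = 2: Horner steps 3 → 4 → 4, so m(2) = 4.
  α_3 = 4: Horner steps 3 → 3 → 1, so m(4) = 1.
  α_4 = 6: Horner steps 3 → 2 → 1, so m(6) = 1.
  α_5 = 3: Horner steps 3 → 0 → 3, so m(3) = 3.
  α_6 = 1: Horner steps 3 → 1 → 4, so m(1) = 4.
Codeword c = [5, 4, 1, 1, 3, 4] ∈ F_7^6.


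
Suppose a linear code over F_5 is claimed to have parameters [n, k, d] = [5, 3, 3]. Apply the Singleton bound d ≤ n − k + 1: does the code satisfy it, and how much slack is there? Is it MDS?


Singleton RHS = n − k + 1 = 3, slack = 0, bound satisfied, MDS.

Singleton bound: d ≤ n − k + 1.
Here n = 5, k = 3, so n − k + 1 = 3.
Given d = 3, check d ≤ 3: YES.
Slack = (n − k + 1) − d = 0.
The code is MDS (slack = 0).
Description: the claimed parameters are [5, 3, 3]_5; such a code would be MDS (meets Singleton bound).


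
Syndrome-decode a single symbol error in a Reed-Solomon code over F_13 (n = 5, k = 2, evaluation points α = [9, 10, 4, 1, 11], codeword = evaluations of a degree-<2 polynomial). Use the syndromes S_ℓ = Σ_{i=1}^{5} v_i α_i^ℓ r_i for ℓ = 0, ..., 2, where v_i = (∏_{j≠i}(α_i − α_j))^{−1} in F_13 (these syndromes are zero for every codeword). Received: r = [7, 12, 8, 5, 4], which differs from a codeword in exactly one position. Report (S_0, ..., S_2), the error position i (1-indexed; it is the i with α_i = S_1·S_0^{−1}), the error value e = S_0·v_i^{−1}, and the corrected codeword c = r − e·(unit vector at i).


S = (6, 6, 6), error at position 4, error magnitude e = 12, c = [7, 12, 8, 6, 4].

Step 1: column multipliers v_i = (∏_{j≠i}(α_i − α_j))^{−1} mod 13.
  i = 1 (α = 9): (9−10)(9−4)(9−1)(9−11) = (−1)·5·8·(−2) = 80 ≡ 2, so v_1 = 2^{−1} = 7 (mod 13).
  i = 2 (α = 10): (10−9)(10−4)(10−1)(10−11) = 1·6·9·(−1) = −54 ≡ 11, so v_2 = 11^{−1} = 6 (mod 13).
  i = 3 (α = 4): (4−9)(4−10)(4−1)(4−11) = (−5)·(−6)·3·(−7) = −630 ≡ 7, so v_3 = 7^{−1} = 2 (mod 13).
  i = 4 (α = 1): (1−9)(1−10)(1−4)(1−11) = (−8)·(−9)·(−3)·(−10) = 2160 ≡ 2, so v_4 = 2^{−1} = 7 (mod 13).
  i = 5 (α = 11): (11−9)(11−10)(11−4)(11−1) = 2·1·7·10 = 140 ≡ 10, so v_5 = 10^{−1} = 4 (mod 13).
  v = [7, 6, 2, 7, 4].
Step 2: syndromes of r = [7, 12, 8, 5, 4] (all sums mod 13).
  S_0 = Σ v_i r_i = 7·7 + 6·12 + 2·8 + 7·5 + 4·4 = 188 ≡ 6.
  S_1 = Σ v_i α_i r_i = 7·9·7 + 6·10·12 + 2·4·8 + 7·1·5 + 4·11·4 = 1436 ≡ 6.
  α_i^2 mod 13 = [3, 9, 3, 1, 4].
  S_2 = Σ v_i α_i^2 r_i = 7·3·7 + 6·9·12 + 2·3·8 + 7·1·5 + 4·4·4 = 942 ≡ 6.
  S = (6, 6, 6) ≠ 0, so r is not a codeword (an error is present).
Step 3: locate the error. For a single error e at position i, S_ℓ = v_i·e·α_i^ℓ, so α_err = S_1/S_0.
  S_0^{−1} = 6^{−1} = 11 (mod 13), so α_err = 6·11 = 66 ≡ 1 = α_4. Error position i = 4.
  Consistency check: S_2/S_1 = 6·11 = 66 ≡ 1 = α_err ✓ (single-error assumption holds).
Step 4: error magnitude e = S_0/v_4 = S_0·∏_{j≠4}(α_4 − α_j) = 6·2 = 12 ≡ 12 (mod 13).
Step 5: correct position 4: c_4 = r_4 − e = 5 − 12 ≡ 6 (mod 13). Hence c = [7, 12, 8, 6, 4].
  Check: interpolating c through the α_i gives m(x) = 1 + 5·x (degree < 2) with m(α_i) = c_i for every i, so c is indeed a codeword.


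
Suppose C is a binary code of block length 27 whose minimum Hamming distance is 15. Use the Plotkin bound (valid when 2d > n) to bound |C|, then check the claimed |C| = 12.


Plotkin bound M ≤ 10; given |C| = 12 > bound (violated).

Check applicability: 2d = 30, n = 27.
2d − n = 3 > 0, so Plotkin applies.
Compute d/(2d−n) = 15/3 ≈ 5.0000.
⌊d/(2d−n)⌋ = 5.
Plotkin bound: M ≤ 2·5 = 10.
Given |C| = 12, check: VIOLATED.
This |C| is above the Plotkin bound, so no binary code with n = 27, d = 15 and 12 codewords exists.


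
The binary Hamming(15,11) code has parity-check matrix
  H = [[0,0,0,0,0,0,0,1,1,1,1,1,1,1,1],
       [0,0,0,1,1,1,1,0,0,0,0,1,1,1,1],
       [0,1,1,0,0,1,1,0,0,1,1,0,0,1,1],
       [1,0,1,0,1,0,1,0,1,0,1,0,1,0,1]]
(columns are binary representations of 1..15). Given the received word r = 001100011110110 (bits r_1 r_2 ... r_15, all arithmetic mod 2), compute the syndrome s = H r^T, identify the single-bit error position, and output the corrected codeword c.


s = (0, 1, 0, 0)^T, error position = 4, corrected codeword c = 001000011110110

Compute s = H r^T mod 2 one row at a time:
  s_1 = 1 + 1 + 1 + 1 + 0 + 1 + 1 + 0 = 6 ≡ 0 (mod 2).
  s_2 = 1 + 0 + 0 + 0 + 0 + 1 + 1 + 0 = 3 ≡ 1 (mod 2).
  s_3 = 0 + 1 + 0 + 0 + 1 + 1 + 1 + 0 = 4 ≡ 0 (mod 2).
  s_4 = 0 + 1 + 0 + 0 + 1 + 1 + 1 + 0 = 4 ≡ 0 (mod 2).
s = (0, 1, 0, 0)^T — this equals column 4 of H (binary 0100), so error is at position 4.
Correct: flip bit 4 of r = 001100011110110 to get c = 001000011110110.


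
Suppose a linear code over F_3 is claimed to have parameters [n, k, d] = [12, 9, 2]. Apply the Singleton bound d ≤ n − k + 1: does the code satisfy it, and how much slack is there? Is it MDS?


Singleton RHS = n − k + 1 = 4, slack = 2, bound satisfied, not MDS.

Singleton bound: d ≤ n − k + 1.
Here n = 12, k = 9, so n − k + 1 = 4.
Given d = 2, check d ≤ 4: YES.
Slack = (n − k + 1) − d = 2.
The code is NOT MDS (slack = 2 > 0).
Description: the claimed parameters are [12, 9, 2]_3; such a code would be non-MDS.


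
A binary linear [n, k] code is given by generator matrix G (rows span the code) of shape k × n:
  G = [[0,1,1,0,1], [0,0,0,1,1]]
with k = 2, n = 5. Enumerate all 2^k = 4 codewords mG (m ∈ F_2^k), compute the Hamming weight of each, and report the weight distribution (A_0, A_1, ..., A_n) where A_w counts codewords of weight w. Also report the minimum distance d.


Weight distribution: A_0 = 1, A_2 = 1, A_3 = 2. Minimum distance d = 2.

Enumerate all 2^2 = 4 messages m ∈ F_2^2.
For each, compute codeword c = mG in F_2^5, then tally its weight.
  m = 00 → c = 00000, weight = 0.
  m = 10 → c = 01101, weight = 3.
  m = 01 → c = 00011, weight = 2.
  m = 11 → c = 01110, weight = 3.
Tally weights:
  weight 0: 1 codewords.
  weight 2: 1 codewords.
  weight 3: 2 codewords.
Minimum distance d = smallest w > 0 with A_w > 0 = 2.
Sanity: Σ A_w = 4 = 2^2 = 4 ✓.


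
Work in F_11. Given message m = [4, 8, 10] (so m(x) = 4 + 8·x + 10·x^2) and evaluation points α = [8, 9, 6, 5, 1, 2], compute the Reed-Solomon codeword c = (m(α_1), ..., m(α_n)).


c = [4, 6, 5, 8, 0, 5]

Message polynomial: m(x) = 4 + 8·x + 10·x^2 (mod 11).
For each evaluation point α_i, compute m(α_i) mod 11:
  α_1 = 8: Horner steps 10 → 0 → 4, so m(8) = 4.
  α_2 = 9: Horner steps 10 → 10 → 6, so m(9) = 6.
  α_3 = 6: Horner steps 10 → 2 → 5, so m(6) = 5.
  α_4 = 5: Horner steps 10 → 3 → 8, so m(5) = 8.
  α_5 = 1: Horner steps 10 → 7 → 0, so m(1) = 0.
  α_6 = 2: Horner steps 10 → 6 → 5, so m(2) = 5.
Codeword c = [4, 6, 5, 8, 0, 5] ∈ F_11^6.
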